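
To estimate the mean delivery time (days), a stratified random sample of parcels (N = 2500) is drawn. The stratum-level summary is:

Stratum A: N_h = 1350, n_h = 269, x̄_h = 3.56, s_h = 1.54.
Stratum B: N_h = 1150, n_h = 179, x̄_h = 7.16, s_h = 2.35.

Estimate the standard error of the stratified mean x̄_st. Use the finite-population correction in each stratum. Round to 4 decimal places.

V̂(x̄_st) = Σ W_h² (1 − n_h/N_h) s_h²/n_h, with W_h = N_h/N and N = 2500:
  stratum A: (1350/2500)²·(1 − 269/1350)·1.54²/269 = 0.00205858
  stratum B: (1150/2500)²·(1 − 179/1150)·2.35²/179 = 0.00551213
V̂(x̄_st) = 0.00757072
SE(x̄_st) = √0.00757072 = 0.0870099

SE(x̄_st) ≈ 0.0870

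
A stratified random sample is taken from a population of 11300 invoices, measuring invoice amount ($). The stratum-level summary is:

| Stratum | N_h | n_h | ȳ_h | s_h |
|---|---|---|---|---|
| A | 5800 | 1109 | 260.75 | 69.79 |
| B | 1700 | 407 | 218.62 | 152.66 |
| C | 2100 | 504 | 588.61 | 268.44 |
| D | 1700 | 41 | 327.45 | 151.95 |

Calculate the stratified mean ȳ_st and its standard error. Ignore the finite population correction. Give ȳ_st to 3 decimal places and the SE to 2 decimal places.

ȳ_st = Σ W_h ȳ_h = (5800·260.75 + 1700·218.62 + 2100·588.61 + 1700·327.45)/11300 = 325.37611
V̂(ȳ_st) = Σ W_h² s_h²/n_h, with W_h = N_h/N and N = 11300:
  stratum A: (5800/11300)²·69.79²/1109 = 1.15705
  stratum B: (1700/11300)²·152.66²/407 = 1.29598
  stratum C: (2100/11300)²·268.44²/504 = 4.93794
  stratum D: (1700/11300)²·151.95²/41 = 12.7455
V̂(ȳ_st) = 20.1365
SE(ȳ_st) = √20.1365 = 4.48737

ȳ_st ≈ 325.376, SE ≈ 4.49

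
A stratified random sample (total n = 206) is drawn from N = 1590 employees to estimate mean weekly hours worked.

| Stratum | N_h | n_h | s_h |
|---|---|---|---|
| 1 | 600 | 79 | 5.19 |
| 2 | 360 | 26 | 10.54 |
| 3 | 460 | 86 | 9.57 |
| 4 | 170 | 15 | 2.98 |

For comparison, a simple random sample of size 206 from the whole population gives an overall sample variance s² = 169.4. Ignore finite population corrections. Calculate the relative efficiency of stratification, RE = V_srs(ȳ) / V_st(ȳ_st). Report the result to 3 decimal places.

RE ≈ 2.262

V̂(ȳ_st) = Σ W_h² s_h²/n_h, with W_h = N_h/N and N = 1590:
  stratum 1: (600/1590)²·5.19²/79 = 0.048553
  stratum 2: (360/1590)²·10.54²/26 = 0.219038
  stratum 3: (460/1590)²·9.57²/86 = 0.0891347
  stratum 4: (170/1590)²·2.98²/15 = 0.00676776
V_st = 0.363493
V_srs = s²/n = 169.4/206 = 0.82233
Relative efficiency = V_srs / V_st = 0.82233/0.363493 = 2.2623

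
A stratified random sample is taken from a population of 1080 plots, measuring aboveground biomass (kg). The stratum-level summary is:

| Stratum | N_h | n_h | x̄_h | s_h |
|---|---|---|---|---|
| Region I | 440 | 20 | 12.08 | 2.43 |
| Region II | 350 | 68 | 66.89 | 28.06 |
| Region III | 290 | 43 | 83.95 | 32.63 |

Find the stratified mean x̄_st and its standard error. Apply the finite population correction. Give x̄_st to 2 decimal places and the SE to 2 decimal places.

x̄_st ≈ 49.14, SE ≈ 1.60

x̄_st = Σ W_h x̄_h = (440·12.08 + 350·66.89 + 290·83.95)/1080 = 49.14093
V̂(x̄_st) = Σ W_h² (1 − n_h/N_h) s_h²/n_h, with W_h = N_h/N and N = 1080:
  stratum Region I: (440/1080)²·(1 − 20/440)·2.43²/20 = 0.0467775
  stratum Region II: (350/1080)²·(1 − 68/350)·28.06²/68 = 0.979797
  stratum Region III: (290/1080)²·(1 − 43/290)·32.63²/43 = 1.52059
V̂(x̄_st) = 2.54717
SE(x̄_st) = √2.54717 = 1.59598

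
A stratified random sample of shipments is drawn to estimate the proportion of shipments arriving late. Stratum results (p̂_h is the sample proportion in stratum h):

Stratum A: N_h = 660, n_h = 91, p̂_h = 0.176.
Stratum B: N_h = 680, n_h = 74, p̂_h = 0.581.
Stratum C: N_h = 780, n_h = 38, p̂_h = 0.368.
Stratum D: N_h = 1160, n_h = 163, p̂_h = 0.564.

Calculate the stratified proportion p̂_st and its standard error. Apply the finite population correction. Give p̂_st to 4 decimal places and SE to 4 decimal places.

p̂_st ≈ 0.4428, SE ≈ 0.0262

N = 3280; stratum weights W_h = N_h/N.
p̂_st = Σ W_h p̂_h = (660·0.176 + 680·0.581 + 780·0.368 + 1160·0.564)/3280 = 0.44284
V̂(p̂_st) = Σ W_h² (1 − n_h/N_h) p̂_h(1−p̂_h)/(n_h−1):
  stratum A: (660/3280)²·(1 − 91/660)·0.176·0.824/90 = 5.62478e-05
  stratum B: (680/3280)²·(1 − 74/680)·0.581·0.419/73 = 0.000127732
  stratum C: (780/3280)²·(1 − 38/780)·0.368·0.632/37 = 0.000338154
  stratum D: (1160/3280)²·(1 − 163/1160)·0.564·0.436/162 = 0.000163176
V̂(p̂_st) = 0.00068531; SE = √V̂ = 0.0261784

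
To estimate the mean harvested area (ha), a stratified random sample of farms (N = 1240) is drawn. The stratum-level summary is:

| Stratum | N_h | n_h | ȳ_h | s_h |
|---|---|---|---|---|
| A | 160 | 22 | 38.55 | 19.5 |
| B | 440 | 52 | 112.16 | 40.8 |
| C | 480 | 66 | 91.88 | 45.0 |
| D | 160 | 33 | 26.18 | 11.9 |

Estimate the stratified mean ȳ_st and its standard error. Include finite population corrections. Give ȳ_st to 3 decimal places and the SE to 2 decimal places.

ȳ_st = Σ W_h ȳ_h = (160·38.55 + 440·112.16 + 480·91.88 + 160·26.18)/1240 = 83.71742
V̂(ȳ_st) = Σ W_h² (1 − n_h/N_h) s_h²/n_h, with W_h = N_h/N and N = 1240:
  stratum A: (160/1240)²·(1 − 22/160)·19.5²/22 = 0.2482
  stratum B: (440/1240)²·(1 − 52/440)·40.8²/52 = 3.55433
  stratum C: (480/1240)²·(1 − 66/480)·45.0²/66 = 3.96533
  stratum D: (160/1240)²·(1 − 33/160)·11.9²/33 = 0.0567101
V̂(ȳ_st) = 7.82457
SE(ȳ_st) = √7.82457 = 2.79724

ȳ_st ≈ 83.717, SE ≈ 2.80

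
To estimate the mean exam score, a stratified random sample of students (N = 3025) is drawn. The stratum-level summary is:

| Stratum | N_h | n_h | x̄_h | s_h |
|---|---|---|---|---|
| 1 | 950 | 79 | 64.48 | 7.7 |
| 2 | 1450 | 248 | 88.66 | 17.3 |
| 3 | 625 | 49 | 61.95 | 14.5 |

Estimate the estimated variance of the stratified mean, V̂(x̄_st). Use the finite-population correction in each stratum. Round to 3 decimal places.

V̂(x̄_st) ≈ 0.467

V̂(x̄_st) = Σ W_h² (1 − n_h/N_h) s_h²/n_h, with W_h = N_h/N and N = 3025:
  stratum 1: (950/3025)²·(1 − 79/950)·7.7²/79 = 0.0678649
  stratum 2: (1450/3025)²·(1 − 248/1450)·17.3²/248 = 0.229859
  stratum 3: (625/3025)²·(1 − 49/625)·14.5²/49 = 0.168807
V̂(x̄_st) = 0.466532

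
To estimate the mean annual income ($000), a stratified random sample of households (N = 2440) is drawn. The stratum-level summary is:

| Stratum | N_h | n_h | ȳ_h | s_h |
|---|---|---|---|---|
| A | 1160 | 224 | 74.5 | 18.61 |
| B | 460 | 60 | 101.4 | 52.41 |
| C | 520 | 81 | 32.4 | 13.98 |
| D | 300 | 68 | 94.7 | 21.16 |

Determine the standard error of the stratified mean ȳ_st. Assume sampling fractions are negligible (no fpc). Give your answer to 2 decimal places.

V̂(ȳ_st) = Σ W_h² s_h²/n_h, with W_h = N_h/N and N = 2440:
  stratum A: (1160/2440)²·18.61²/224 = 0.349447
  stratum B: (460/2440)²·52.41²/60 = 1.6271
  stratum C: (520/2440)²·13.98²/81 = 0.109586
  stratum D: (300/2440)²·21.16²/68 = 0.0995372
V̂(ȳ_st) = 2.18567
SE(ȳ_st) = √2.18567 = 1.4784

SE(ȳ_st) ≈ 1.48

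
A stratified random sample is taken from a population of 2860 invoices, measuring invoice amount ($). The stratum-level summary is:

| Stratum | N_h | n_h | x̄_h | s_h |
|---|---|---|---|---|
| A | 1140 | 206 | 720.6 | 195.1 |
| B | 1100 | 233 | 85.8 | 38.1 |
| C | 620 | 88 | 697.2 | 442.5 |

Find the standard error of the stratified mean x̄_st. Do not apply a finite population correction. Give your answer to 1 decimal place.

SE(x̄_st) ≈ 11.6

V̂(x̄_st) = Σ W_h² s_h²/n_h, with W_h = N_h/N and N = 2860:
  stratum A: (1140/2860)²·195.1²/206 = 29.3579
  stratum B: (1100/2860)²·38.1²/233 = 0.92161
  stratum C: (620/2860)²·442.5²/88 = 104.567
V̂(x̄_st) = 134.847
SE(x̄_st) = √134.847 = 11.6123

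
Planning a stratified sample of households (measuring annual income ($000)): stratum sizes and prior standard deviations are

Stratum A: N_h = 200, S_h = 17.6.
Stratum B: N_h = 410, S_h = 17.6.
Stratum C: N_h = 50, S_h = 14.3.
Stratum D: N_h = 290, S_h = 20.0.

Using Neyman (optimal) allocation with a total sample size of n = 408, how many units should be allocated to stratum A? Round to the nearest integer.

Neyman allocation: n_h = n · N_h S_h / Σ N_i S_i, with n = 408.
  stratum A: N_h·S_h = 200·17.6 = 3520.00
  stratum B: N_h·S_h = 410·17.6 = 7216.00
  stratum C: N_h·S_h = 50·14.3 = 715.00
  stratum D: N_h·S_h = 290·20.0 = 5800.00
Σ N_h S_h = 17251.00
n for stratum A = 408·3520.00/17251.00 = 83.251 → 83

83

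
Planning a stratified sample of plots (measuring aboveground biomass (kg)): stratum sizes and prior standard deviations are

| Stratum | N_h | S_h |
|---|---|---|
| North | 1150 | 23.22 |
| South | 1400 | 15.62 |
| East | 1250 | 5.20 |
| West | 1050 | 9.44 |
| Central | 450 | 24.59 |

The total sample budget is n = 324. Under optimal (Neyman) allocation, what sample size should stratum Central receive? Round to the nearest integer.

Neyman allocation: n_h = n · N_h S_h / Σ N_i S_i, with n = 324.
  stratum North: N_h·S_h = 1150·23.22 = 26703.00
  stratum South: N_h·S_h = 1400·15.62 = 21868.00
  stratum East: N_h·S_h = 1250·5.20 = 6500.00
  stratum West: N_h·S_h = 1050·9.44 = 9912.00
  stratum Central: N_h·S_h = 450·24.59 = 11065.50
Σ N_h S_h = 76048.50
n for stratum Central = 324·11065.50/76048.50 = 47.144 → 47

47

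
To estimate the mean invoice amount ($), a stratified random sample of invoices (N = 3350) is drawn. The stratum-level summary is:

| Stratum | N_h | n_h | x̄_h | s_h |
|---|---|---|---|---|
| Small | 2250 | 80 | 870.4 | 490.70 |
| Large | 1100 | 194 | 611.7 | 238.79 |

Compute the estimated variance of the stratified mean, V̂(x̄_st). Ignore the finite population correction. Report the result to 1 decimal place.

V̂(x̄_st) ≈ 1389.4

V̂(x̄_st) = Σ W_h² s_h²/n_h, with W_h = N_h/N and N = 3350:
  stratum Small: (2250/3350)²·490.70²/80 = 1357.74
  stratum Large: (1100/3350)²·238.79²/194 = 31.6903
V̂(x̄_st) = 1389.43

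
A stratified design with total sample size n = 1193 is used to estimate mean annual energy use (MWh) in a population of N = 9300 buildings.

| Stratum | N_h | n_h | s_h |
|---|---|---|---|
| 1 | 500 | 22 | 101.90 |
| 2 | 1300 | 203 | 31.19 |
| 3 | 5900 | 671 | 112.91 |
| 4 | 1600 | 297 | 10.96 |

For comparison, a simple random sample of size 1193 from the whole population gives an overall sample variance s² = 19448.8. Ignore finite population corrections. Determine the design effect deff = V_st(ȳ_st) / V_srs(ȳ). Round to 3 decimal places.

V̂(ȳ_st) = Σ W_h² s_h²/n_h, with W_h = N_h/N and N = 9300:
  stratum 1: (500/9300)²·101.90²/22 = 1.36427
  stratum 2: (1300/9300)²·31.19²/203 = 0.0936387
  stratum 3: (5900/9300)²·112.91²/671 = 7.64681
  stratum 4: (1600/9300)²·10.96²/297 = 0.0119712
V_st = 9.11669
V_srs = s²/n = 19448.8/1193 = 16.3024
deff = V_st / V_srs = 9.11669/16.3024 = 0.5592

deff ≈ 0.559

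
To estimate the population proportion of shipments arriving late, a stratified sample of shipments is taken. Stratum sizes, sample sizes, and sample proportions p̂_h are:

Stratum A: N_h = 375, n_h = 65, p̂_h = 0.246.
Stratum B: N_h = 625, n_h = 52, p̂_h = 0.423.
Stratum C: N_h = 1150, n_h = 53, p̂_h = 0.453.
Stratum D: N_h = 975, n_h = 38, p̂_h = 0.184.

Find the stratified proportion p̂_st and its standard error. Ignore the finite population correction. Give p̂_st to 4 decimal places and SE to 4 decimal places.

N = 3125; stratum weights W_h = N_h/N.
p̂_st = Σ W_h p̂_h = (375·0.246 + 625·0.423 + 1150·0.453 + 975·0.184)/3125 = 0.33823
V̂(p̂_st) = Σ W_h² p̂_h(1−p̂_h)/(n_h−1):
  stratum A: (375/3125)²·0.246·0.754/64 = 4.17339e-05
  stratum B: (625/3125)²·0.423·0.577/51 = 0.000191428
  stratum C: (1150/3125)²·0.453·0.547/52 = 0.000645324
  stratum D: (975/3125)²·0.184·0.816/37 = 0.000395017
V̂(p̂_st) = 0.0012735; SE = √V̂ = 0.0356862

p̂_st ≈ 0.3382, SE ≈ 0.0357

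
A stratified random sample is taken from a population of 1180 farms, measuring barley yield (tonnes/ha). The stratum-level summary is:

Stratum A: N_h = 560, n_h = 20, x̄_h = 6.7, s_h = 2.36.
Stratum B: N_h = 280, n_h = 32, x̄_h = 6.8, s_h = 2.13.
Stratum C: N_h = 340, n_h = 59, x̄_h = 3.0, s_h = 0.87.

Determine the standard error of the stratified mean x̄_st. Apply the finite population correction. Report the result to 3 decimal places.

SE(x̄_st) ≈ 0.262

V̂(x̄_st) = Σ W_h² (1 − n_h/N_h) s_h²/n_h, with W_h = N_h/N and N = 1180:
  stratum A: (560/1180)²·(1 − 20/560)·2.36²/20 = 0.06048
  stratum B: (280/1180)²·(1 − 32/280)·2.13²/32 = 0.00707058
  stratum C: (340/1180)²·(1 − 59/340)·0.87²/59 = 0.000880253
V̂(x̄_st) = 0.0684308
SE(x̄_st) = √0.0684308 = 0.261593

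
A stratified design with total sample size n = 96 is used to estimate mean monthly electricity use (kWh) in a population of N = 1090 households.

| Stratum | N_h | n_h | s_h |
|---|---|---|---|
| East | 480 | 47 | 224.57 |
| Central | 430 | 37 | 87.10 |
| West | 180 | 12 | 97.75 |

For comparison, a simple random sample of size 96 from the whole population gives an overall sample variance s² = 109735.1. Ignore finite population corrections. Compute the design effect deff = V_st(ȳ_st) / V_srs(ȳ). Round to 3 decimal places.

deff ≈ 0.229

V̂(ȳ_st) = Σ W_h² s_h²/n_h, with W_h = N_h/N and N = 1090:
  stratum East: (480/1090)²·224.57²/47 = 208.082
  stratum Central: (430/1090)²·87.10²/37 = 31.9094
  stratum West: (180/1090)²·97.75²/12 = 21.7142
V_st = 261.706
V_srs = s²/n = 109735.1/96 = 1143.07
deff = V_st / V_srs = 261.706/1143.07 = 0.2289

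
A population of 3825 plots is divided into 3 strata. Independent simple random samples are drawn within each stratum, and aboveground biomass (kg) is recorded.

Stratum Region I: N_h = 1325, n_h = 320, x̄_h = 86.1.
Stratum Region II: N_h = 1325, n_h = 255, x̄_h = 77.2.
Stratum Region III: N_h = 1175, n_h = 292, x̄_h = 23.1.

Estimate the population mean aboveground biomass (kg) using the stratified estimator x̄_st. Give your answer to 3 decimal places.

x̄_st ≈ 63.664

N = Σ N_h = 3825. Stratum weights W_h = N_h/N.
x̄_st = (1325·86.1 + 1325·77.2 + 1175·23.1) / 3825 = 63.66405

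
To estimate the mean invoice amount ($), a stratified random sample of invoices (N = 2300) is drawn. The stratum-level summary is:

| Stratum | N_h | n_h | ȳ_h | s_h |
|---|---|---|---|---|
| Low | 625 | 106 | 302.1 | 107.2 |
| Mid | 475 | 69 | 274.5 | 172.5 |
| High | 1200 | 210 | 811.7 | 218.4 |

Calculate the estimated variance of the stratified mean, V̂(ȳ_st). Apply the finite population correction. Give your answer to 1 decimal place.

V̂(ȳ_st) = Σ W_h² (1 − n_h/N_h) s_h²/n_h, with W_h = N_h/N and N = 2300:
  stratum Low: (625/2300)²·(1 − 106/625)·107.2²/106 = 6.64776
  stratum Mid: (475/2300)²·(1 − 69/475)·172.5²/69 = 15.7215
  stratum High: (1200/2300)²·(1 − 210/1200)·218.4²/210 = 51.009
V̂(ȳ_st) = 73.3782

V̂(ȳ_st) ≈ 73.4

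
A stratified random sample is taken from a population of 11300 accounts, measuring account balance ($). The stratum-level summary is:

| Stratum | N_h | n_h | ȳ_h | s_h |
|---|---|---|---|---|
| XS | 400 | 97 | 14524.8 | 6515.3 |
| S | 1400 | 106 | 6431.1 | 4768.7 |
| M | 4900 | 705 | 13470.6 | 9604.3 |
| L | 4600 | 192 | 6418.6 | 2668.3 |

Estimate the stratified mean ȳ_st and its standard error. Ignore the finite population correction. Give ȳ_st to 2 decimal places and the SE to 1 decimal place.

ȳ_st = Σ W_h ȳ_h = (400·14524.8 + 1400·6431.1 + 4900·13470.6 + 4600·6418.6)/11300 = 9765.04071
V̂(ȳ_st) = Σ W_h² s_h²/n_h, with W_h = N_h/N and N = 11300:
  stratum XS: (400/11300)²·6515.3²/97 = 548.353
  stratum S: (1400/11300)²·4768.7²/106 = 3293.01
  stratum M: (4900/11300)²·9604.3²/705 = 24602.4
  stratum L: (4600/11300)²·2668.3²/192 = 6145.07
V̂(ȳ_st) = 34588.8
SE(ȳ_st) = √34588.8 = 185.981

ȳ_st ≈ 9765.04, SE ≈ 186.0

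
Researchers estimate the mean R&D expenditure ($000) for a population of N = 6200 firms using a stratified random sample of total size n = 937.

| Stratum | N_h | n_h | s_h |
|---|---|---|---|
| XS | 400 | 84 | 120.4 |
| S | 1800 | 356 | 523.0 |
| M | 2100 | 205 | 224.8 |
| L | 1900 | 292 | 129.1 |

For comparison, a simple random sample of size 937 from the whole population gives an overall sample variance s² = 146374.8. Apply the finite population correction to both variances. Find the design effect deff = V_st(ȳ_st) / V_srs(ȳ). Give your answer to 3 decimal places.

V̂(ȳ_st) = Σ W_h² (1 − n_h/N_h) s_h²/n_h, with W_h = N_h/N and N = 6200:
  stratum XS: (400/6200)²·(1 − 84/400)·120.4²/84 = 0.567463
  stratum S: (1800/6200)²·(1 − 356/1800)·523.0²/356 = 51.9529
  stratum M: (2100/6200)²·(1 − 205/2100)·224.8²/205 = 25.5202
  stratum L: (1900/6200)²·(1 − 292/1900)·129.1²/292 = 4.53655
V_st = 82.5771
V_srs = (1 − 937/6200)·146374.8/937 = 132.608
deff = V_st / V_srs = 82.5771/132.608 = 0.6227

deff ≈ 0.623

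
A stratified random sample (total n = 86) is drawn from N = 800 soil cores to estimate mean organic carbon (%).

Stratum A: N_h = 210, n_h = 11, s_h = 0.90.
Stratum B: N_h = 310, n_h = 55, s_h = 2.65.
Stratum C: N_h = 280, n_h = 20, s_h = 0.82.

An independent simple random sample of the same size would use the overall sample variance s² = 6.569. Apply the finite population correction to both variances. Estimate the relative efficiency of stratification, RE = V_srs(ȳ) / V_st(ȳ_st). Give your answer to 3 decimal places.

V̂(ȳ_st) = Σ W_h² (1 − n_h/N_h) s_h²/n_h, with W_h = N_h/N and N = 800:
  stratum A: (210/800)²·(1 − 11/210)·0.90²/11 = 0.00480822
  stratum B: (310/800)²·(1 − 55/310)·2.65²/55 = 0.0157707
  stratum C: (280/800)²·(1 − 20/280)·0.82²/20 = 0.00382427
V_st = 0.0244032
V_srs = (1 − 86/800)·6.569/86 = 0.0681725
Relative efficiency = V_srs / V_st = 0.0681725/0.0244032 = 2.7936

RE ≈ 2.794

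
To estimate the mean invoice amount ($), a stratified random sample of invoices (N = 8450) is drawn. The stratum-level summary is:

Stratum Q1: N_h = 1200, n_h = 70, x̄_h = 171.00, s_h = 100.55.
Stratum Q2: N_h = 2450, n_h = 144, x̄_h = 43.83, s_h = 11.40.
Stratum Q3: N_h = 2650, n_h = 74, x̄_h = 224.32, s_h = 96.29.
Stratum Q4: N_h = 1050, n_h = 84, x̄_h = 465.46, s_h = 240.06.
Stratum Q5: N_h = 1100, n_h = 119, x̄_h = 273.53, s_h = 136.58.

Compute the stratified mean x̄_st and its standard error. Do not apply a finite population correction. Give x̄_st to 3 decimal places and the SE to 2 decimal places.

x̄_st = Σ W_h x̄_h = (1200·171.00 + 2450·43.83 + 2650·224.32 + 1050·465.46 + 1100·273.53)/8450 = 200.78669
V̂(x̄_st) = Σ W_h² s_h²/n_h, with W_h = N_h/N and N = 8450:
  stratum Q1: (1200/8450)²·100.55²/70 = 2.91283
  stratum Q2: (2450/8450)²·11.40²/144 = 0.0758693
  stratum Q3: (2650/8450)²·96.29²/74 = 12.3228
  stratum Q4: (1050/8450)²·240.06²/84 = 10.5932
  stratum Q5: (1100/8450)²·136.58²/119 = 2.65644
V̂(x̄_st) = 28.5611
SE(x̄_st) = √28.5611 = 5.34426

x̄_st ≈ 200.787, SE ≈ 5.34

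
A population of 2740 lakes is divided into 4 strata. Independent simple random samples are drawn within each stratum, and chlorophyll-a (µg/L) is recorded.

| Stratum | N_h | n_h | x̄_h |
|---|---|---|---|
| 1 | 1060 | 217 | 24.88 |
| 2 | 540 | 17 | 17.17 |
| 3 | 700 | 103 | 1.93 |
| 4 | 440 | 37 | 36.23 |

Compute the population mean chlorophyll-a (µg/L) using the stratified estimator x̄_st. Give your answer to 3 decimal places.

N = Σ N_h = 2740. Stratum weights W_h = N_h/N.
x̄_st = (1060·24.88 + 540·17.17 + 700·1.93 + 440·36.23) / 2740 = 19.32000

x̄_st ≈ 19.320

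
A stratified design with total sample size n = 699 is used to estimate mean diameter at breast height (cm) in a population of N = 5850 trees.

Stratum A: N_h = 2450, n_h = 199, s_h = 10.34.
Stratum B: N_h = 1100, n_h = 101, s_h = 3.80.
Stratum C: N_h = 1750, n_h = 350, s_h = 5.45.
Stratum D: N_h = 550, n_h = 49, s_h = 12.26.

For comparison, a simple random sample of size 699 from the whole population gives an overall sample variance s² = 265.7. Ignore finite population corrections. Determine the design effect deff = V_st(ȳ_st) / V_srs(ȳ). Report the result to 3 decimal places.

V̂(ȳ_st) = Σ W_h² s_h²/n_h, with W_h = N_h/N and N = 5850:
  stratum A: (2450/5850)²·10.34²/199 = 0.0942342
  stratum B: (1100/5850)²·3.80²/101 = 0.00505498
  stratum C: (1750/5850)²·5.45²/350 = 0.00759433
  stratum D: (550/5850)²·12.26²/49 = 0.0271143
V_st = 0.133998
V_srs = s²/n = 265.7/699 = 0.380114
deff = V_st / V_srs = 0.133998/0.380114 = 0.3525

deff ≈ 0.353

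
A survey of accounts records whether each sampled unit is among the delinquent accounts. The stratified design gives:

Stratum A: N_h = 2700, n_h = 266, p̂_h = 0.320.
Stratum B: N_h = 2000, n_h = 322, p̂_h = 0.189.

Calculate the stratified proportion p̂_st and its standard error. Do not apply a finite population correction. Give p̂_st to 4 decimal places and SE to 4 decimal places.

N = 4700; stratum weights W_h = N_h/N.
p̂_st = Σ W_h p̂_h = (2700·0.320 + 2000·0.189)/4700 = 0.26426
V̂(p̂_st) = Σ W_h² p̂_h(1−p̂_h)/(n_h−1):
  stratum A: (2700/4700)²·0.320·0.680/265 = 0.000270985
  stratum B: (2000/4700)²·0.189·0.811/321 = 8.64653e-05
V̂(p̂_st) = 0.00035745; SE = √V̂ = 0.0189063

p̂_st ≈ 0.2643, SE ≈ 0.0189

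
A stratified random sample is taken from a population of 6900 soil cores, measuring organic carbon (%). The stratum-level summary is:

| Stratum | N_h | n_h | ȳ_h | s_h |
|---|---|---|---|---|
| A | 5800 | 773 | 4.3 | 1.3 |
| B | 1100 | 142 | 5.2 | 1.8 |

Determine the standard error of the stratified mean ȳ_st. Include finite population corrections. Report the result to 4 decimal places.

SE(ȳ_st) ≈ 0.0429

V̂(ȳ_st) = Σ W_h² (1 − n_h/N_h) s_h²/n_h, with W_h = N_h/N and N = 6900:
  stratum A: (5800/6900)²·(1 − 773/5800)·1.3²/773 = 0.00133889
  stratum B: (1100/6900)²·(1 − 142/1100)·1.8²/142 = 0.000505029
V̂(ȳ_st) = 0.00184392
SE(ȳ_st) = √0.00184392 = 0.0429409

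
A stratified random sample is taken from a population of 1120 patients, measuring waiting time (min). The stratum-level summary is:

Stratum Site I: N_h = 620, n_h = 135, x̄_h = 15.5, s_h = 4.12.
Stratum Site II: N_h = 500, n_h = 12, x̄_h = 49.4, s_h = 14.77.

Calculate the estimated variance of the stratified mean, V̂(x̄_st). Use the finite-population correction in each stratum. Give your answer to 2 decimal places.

V̂(x̄_st) ≈ 3.57

V̂(x̄_st) = Σ W_h² (1 − n_h/N_h) s_h²/n_h, with W_h = N_h/N and N = 1120:
  stratum Site I: (620/1120)²·(1 − 135/620)·4.12²/135 = 0.030141
  stratum Site II: (500/1120)²·(1 − 12/500)·14.77²/12 = 3.53617
V̂(x̄_st) = 3.56631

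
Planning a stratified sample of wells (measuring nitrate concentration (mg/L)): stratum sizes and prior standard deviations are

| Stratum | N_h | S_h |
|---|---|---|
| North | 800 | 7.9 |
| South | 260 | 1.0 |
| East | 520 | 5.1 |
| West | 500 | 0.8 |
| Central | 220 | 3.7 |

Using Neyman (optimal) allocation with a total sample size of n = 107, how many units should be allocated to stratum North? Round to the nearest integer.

65

Neyman allocation: n_h = n · N_h S_h / Σ N_i S_i, with n = 107.
  stratum North: N_h·S_h = 800·7.9 = 6320.00
  stratum South: N_h·S_h = 260·1.0 = 260.00
  stratum East: N_h·S_h = 520·5.1 = 2652.00
  stratum West: N_h·S_h = 500·0.8 = 400.00
  stratum Central: N_h·S_h = 220·3.7 = 814.00
Σ N_h S_h = 10446.00
n for stratum North = 107·6320.00/10446.00 = 64.737 → 65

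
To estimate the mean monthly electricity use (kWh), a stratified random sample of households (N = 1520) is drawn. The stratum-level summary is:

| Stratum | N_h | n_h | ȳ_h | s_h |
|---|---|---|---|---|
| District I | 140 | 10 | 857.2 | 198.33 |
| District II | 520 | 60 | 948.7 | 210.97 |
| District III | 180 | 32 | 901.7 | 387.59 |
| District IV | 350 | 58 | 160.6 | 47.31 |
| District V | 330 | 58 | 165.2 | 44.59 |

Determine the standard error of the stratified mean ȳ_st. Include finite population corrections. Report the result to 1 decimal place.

V̂(ȳ_st) = Σ W_h² (1 − n_h/N_h) s_h²/n_h, with W_h = N_h/N and N = 1520:
  stratum District I: (140/1520)²·(1 − 10/140)·198.33²/10 = 30.9857
  stratum District II: (520/1520)²·(1 − 60/520)·210.97²/60 = 76.8005
  stratum District III: (180/1520)²·(1 − 32/180)·387.59²/32 = 54.1305
  stratum District IV: (350/1520)²·(1 − 58/350)·47.31²/58 = 1.70703
  stratum District V: (330/1520)²·(1 − 58/330)·44.59²/58 = 1.33181
V̂(ȳ_st) = 164.956
SE(ȳ_st) = √164.956 = 12.8435

SE(ȳ_st) ≈ 12.8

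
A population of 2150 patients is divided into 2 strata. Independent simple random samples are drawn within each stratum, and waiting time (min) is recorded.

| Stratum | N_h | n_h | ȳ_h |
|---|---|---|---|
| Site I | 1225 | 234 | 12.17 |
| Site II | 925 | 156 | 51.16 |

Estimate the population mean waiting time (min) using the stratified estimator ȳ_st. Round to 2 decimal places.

ȳ_st ≈ 28.94

N = Σ N_h = 2150. Stratum weights W_h = N_h/N.
ȳ_st = (1225·12.17 + 925·51.16) / 2150 = 28.9448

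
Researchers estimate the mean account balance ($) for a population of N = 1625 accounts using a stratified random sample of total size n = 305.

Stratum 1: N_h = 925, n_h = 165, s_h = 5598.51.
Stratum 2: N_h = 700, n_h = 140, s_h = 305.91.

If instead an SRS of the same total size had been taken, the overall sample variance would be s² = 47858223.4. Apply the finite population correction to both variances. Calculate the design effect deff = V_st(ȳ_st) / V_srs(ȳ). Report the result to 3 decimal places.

V̂(ȳ_st) = Σ W_h² (1 − n_h/N_h) s_h²/n_h, with W_h = N_h/N and N = 1625:
  stratum 1: (925/1625)²·(1 − 165/925)·5598.51²/165 = 50571.9
  stratum 2: (700/1625)²·(1 − 140/700)·305.91²/140 = 99.229
V_st = 50671.2
V_srs = (1 − 305/1625)·47858223.4/305 = 127461
deff = V_st / V_srs = 50671.2/127461 = 0.3975

deff ≈ 0.398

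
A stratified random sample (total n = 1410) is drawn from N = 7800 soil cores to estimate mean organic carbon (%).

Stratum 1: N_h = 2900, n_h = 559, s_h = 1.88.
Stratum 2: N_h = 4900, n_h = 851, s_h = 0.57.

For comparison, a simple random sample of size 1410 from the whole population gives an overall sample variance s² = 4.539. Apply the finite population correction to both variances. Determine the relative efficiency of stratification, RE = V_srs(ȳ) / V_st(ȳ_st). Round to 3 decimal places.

RE ≈ 3.177

V̂(ȳ_st) = Σ W_h² (1 − n_h/N_h) s_h²/n_h, with W_h = N_h/N and N = 7800:
  stratum 1: (2900/7800)²·(1 − 559/2900)·1.88²/559 = 0.000705528
  stratum 2: (4900/7800)²·(1 − 851/4900)·0.57²/851 = 0.000124502
V_st = 0.000830029
V_srs = (1 − 1410/7800)·4.539/1410 = 0.00263723
Relative efficiency = V_srs / V_st = 0.00263723/0.000830029 = 3.1773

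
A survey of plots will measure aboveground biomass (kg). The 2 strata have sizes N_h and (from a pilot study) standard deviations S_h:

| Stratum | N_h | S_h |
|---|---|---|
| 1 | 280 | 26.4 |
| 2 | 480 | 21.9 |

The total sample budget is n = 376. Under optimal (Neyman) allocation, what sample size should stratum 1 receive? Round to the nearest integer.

155

Neyman allocation: n_h = n · N_h S_h / Σ N_i S_i, with n = 376.
  stratum 1: N_h·S_h = 280·26.4 = 7392.00
  stratum 2: N_h·S_h = 480·21.9 = 10512.00
Σ N_h S_h = 17904.00
n for stratum 1 = 376·7392.00/17904.00 = 155.239 → 155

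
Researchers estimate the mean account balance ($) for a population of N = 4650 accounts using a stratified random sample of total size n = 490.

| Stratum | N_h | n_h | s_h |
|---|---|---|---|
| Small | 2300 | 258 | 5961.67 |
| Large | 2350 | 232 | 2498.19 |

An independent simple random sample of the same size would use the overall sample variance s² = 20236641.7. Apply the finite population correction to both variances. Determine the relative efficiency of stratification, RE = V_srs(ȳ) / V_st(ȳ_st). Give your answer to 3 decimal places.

V̂(ȳ_st) = Σ W_h² (1 − n_h/N_h) s_h²/n_h, with W_h = N_h/N and N = 4650:
  stratum Small: (2300/4650)²·(1 − 258/2300)·5961.67²/258 = 29922.2
  stratum Large: (2350/4650)²·(1 − 232/2350)·2498.19²/232 = 6192.28
V_st = 36114.5
V_srs = (1 − 490/4650)·20236641.7/490 = 36947.3
Relative efficiency = V_srs / V_st = 36947.3/36114.5 = 1.0231

RE ≈ 1.023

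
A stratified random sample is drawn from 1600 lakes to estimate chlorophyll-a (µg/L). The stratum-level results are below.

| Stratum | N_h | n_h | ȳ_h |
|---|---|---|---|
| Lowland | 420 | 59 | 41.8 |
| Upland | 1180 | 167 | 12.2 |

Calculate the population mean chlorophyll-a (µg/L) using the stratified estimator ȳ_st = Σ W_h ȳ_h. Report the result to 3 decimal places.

N = Σ N_h = 1600. Stratum weights W_h = N_h/N.
ȳ_st = (420·41.8 + 1180·12.2) / 1600 = 19.97000

ȳ_st ≈ 19.970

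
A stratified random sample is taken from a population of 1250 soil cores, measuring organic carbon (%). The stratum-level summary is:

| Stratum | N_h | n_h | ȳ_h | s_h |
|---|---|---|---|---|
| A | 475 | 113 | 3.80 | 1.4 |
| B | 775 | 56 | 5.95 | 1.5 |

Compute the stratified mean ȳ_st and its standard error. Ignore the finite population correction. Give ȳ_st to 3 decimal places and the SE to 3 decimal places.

ȳ_st ≈ 5.133, SE ≈ 0.134

ȳ_st = Σ W_h ȳ_h = (475·3.80 + 775·5.95)/1250 = 5.13300
V̂(ȳ_st) = Σ W_h² s_h²/n_h, with W_h = N_h/N and N = 1250:
  stratum A: (475/1250)²·1.4²/113 = 0.00250464
  stratum B: (775/1250)²·1.5²/56 = 0.0154446
V̂(ȳ_st) = 0.0179493
SE(ȳ_st) = √0.0179493 = 0.133975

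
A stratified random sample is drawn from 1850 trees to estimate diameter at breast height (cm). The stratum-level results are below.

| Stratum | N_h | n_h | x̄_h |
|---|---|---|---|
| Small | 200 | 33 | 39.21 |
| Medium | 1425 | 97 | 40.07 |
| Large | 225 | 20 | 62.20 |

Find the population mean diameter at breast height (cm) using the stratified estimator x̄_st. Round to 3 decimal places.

N = Σ N_h = 1850. Stratum weights W_h = N_h/N.
x̄_st = (200·39.21 + 1425·40.07 + 225·62.20) / 1850 = 42.66851

x̄_st ≈ 42.669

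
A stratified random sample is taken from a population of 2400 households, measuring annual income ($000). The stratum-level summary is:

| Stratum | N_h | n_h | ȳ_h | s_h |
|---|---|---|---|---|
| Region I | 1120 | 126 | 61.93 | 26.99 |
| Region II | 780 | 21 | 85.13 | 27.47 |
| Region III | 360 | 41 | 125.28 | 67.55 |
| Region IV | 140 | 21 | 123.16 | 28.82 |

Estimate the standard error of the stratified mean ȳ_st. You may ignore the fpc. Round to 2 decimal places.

V̂(ȳ_st) = Σ W_h² s_h²/n_h, with W_h = N_h/N and N = 2400:
  stratum Region I: (1120/2400)²·26.99²/126 = 1.25907
  stratum Region II: (780/2400)²·27.47²/21 = 3.79546
  stratum Region III: (360/2400)²·67.55²/41 = 2.50409
  stratum Region IV: (140/2400)²·28.82²/21 = 0.134587
V̂(ȳ_st) = 7.6932
SE(ȳ_st) = √7.6932 = 2.77366

SE(ȳ_st) ≈ 2.77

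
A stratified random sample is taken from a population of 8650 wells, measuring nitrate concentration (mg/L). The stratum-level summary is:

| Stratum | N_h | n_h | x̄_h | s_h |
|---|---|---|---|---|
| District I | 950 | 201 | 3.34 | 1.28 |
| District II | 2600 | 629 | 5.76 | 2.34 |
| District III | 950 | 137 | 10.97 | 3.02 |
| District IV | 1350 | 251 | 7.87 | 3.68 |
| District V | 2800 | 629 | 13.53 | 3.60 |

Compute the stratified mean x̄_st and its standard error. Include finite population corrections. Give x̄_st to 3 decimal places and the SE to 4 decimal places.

x̄_st = Σ W_h x̄_h = (950·3.34 + 2600·5.76 + 950·10.97 + 1350·7.87 + 2800·13.53)/8650 = 8.91087
V̂(x̄_st) = Σ W_h² (1 − n_h/N_h) s_h²/n_h, with W_h = N_h/N and N = 8650:
  stratum District I: (950/8650)²·(1 − 201/950)·1.28²/201 = 7.7517e-05
  stratum District II: (2600/8650)²·(1 − 629/2600)·2.34²/629 = 0.000596223
  stratum District III: (950/8650)²·(1 − 137/950)·3.02²/137 = 0.000687188
  stratum District IV: (1350/8650)²·(1 − 251/1350)·3.68²/251 = 0.00106985
  stratum District V: (2800/8650)²·(1 − 629/2800)·3.60²/629 = 0.00167394
V̂(x̄_st) = 0.00410471
SE(x̄_st) = √0.00410471 = 0.064068

x̄_st ≈ 8.911, SE ≈ 0.0641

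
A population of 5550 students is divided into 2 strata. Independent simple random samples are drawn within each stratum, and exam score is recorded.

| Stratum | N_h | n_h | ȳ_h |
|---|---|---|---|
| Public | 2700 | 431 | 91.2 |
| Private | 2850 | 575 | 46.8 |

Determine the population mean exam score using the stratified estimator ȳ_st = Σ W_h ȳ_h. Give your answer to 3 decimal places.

N = Σ N_h = 5550. Stratum weights W_h = N_h/N.
ȳ_st = (2700·91.2 + 2850·46.8) / 5550 = 68.40000

ȳ_st ≈ 68.400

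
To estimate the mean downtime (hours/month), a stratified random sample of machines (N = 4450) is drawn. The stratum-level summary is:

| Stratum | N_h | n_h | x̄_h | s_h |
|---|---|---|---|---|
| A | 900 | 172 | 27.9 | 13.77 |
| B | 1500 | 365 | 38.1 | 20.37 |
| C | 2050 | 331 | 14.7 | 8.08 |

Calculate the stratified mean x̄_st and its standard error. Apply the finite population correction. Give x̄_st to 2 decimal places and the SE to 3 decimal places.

x̄_st ≈ 25.26, SE ≈ 0.411

x̄_st = Σ W_h x̄_h = (900·27.9 + 1500·38.1 + 2050·14.7)/4450 = 25.25730
V̂(x̄_st) = Σ W_h² (1 − n_h/N_h) s_h²/n_h, with W_h = N_h/N and N = 4450:
  stratum A: (900/4450)²·(1 − 172/900)·13.77²/172 = 0.0364748
  stratum B: (1500/4450)²·(1 − 365/1500)·20.37²/365 = 0.0977364
  stratum C: (2050/4450)²·(1 − 331/2050)·8.08²/331 = 0.0350998
V̂(x̄_st) = 0.169311
SE(x̄_st) = √0.169311 = 0.411474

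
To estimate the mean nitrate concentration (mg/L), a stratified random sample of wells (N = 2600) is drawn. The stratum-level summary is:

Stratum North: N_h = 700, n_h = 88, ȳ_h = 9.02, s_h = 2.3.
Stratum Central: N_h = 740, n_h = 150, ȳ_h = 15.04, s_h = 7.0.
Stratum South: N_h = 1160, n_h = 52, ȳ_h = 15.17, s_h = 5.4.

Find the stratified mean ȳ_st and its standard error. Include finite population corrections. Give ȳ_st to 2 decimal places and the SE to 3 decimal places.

ȳ_st = Σ W_h ȳ_h = (700·9.02 + 740·15.04 + 1160·15.17)/2600 = 13.47723
V̂(ȳ_st) = Σ W_h² (1 − n_h/N_h) s_h²/n_h, with W_h = N_h/N and N = 2600:
  stratum North: (700/2600)²·(1 − 88/700)·2.3²/88 = 0.00380957
  stratum Central: (740/2600)²·(1 − 150/740)·7.0²/150 = 0.021098
  stratum South: (1160/2600)²·(1 − 52/1160)·5.4²/52 = 0.106619
V̂(ȳ_st) = 0.131527
SE(ȳ_st) = √0.131527 = 0.362666

ȳ_st ≈ 13.48, SE ≈ 0.363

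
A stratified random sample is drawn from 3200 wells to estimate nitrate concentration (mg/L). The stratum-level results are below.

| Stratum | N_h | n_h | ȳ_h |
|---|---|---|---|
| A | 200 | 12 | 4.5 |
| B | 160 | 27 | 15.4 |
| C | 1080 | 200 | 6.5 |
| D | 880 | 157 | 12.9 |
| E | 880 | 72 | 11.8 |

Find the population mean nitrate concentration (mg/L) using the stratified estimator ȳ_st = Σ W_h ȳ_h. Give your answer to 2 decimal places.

ȳ_st ≈ 10.04

N = Σ N_h = 3200. Stratum weights W_h = N_h/N.
ȳ_st = (200·4.5 + 160·15.4 + 1080·6.5 + 880·12.9 + 880·11.8) / 3200 = 10.0375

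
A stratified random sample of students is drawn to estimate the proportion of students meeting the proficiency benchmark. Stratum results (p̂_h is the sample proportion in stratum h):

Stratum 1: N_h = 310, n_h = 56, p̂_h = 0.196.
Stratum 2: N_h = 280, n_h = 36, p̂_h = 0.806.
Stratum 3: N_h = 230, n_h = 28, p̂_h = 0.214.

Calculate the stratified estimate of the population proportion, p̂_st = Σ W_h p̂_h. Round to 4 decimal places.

N = 820; stratum weights W_h = N_h/N.
p̂_st = Σ W_h p̂_h = (310·0.196 + 280·0.806 + 230·0.214)/820 = 0.40934

p̂_st ≈ 0.4093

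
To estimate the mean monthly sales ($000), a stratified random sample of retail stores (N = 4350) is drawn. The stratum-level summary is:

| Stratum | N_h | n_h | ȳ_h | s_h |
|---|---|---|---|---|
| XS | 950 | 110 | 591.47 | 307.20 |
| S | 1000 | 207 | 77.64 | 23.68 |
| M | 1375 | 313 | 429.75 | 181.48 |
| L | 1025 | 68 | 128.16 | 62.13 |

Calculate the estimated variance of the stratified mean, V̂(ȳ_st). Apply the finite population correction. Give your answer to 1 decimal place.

V̂(ȳ_st) = Σ W_h² (1 − n_h/N_h) s_h²/n_h, with W_h = N_h/N and N = 4350:
  stratum XS: (950/4350)²·(1 − 110/950)·307.20²/110 = 36.1805
  stratum S: (1000/4350)²·(1 − 207/1000)·23.68²/207 = 0.113524
  stratum M: (1375/4350)²·(1 − 313/1375)·181.48²/313 = 8.12011
  stratum L: (1025/4350)²·(1 − 68/1025)·62.13²/68 = 2.94273
V̂(ȳ_st) = 47.3568

V̂(ȳ_st) ≈ 47.4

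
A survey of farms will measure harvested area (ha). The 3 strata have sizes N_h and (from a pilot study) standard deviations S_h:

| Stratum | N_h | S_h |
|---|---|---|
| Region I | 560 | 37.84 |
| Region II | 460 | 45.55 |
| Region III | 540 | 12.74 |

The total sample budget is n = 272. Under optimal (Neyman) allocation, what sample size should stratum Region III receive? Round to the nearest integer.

38

Neyman allocation: n_h = n · N_h S_h / Σ N_i S_i, with n = 272.
  stratum Region I: N_h·S_h = 560·37.84 = 21190.40
  stratum Region II: N_h·S_h = 460·45.55 = 20953.00
  stratum Region III: N_h·S_h = 540·12.74 = 6879.60
Σ N_h S_h = 49023.00
n for stratum Region III = 272·6879.60/49023.00 = 38.171 → 38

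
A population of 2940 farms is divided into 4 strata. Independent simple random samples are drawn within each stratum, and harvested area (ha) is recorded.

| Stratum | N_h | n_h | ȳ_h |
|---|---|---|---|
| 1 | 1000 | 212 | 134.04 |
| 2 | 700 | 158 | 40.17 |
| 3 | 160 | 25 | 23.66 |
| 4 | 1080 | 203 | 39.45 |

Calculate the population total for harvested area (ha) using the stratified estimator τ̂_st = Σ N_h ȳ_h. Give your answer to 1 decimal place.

τ̂_st = Σ N_h ȳ_h = 1000·134.04 + 700·40.17 + 160·23.66 + 1080·39.45 = 208550.6

τ̂_st ≈ 208550.6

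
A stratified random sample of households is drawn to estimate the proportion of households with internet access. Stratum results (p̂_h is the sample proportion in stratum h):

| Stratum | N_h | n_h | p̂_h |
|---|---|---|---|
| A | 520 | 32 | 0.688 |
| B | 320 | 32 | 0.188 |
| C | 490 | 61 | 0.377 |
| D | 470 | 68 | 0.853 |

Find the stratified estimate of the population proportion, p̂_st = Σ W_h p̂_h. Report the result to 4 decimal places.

p̂_st ≈ 0.5575

N = 1800; stratum weights W_h = N_h/N.
p̂_st = Σ W_h p̂_h = (520·0.688 + 320·0.188 + 490·0.377 + 470·0.853)/1800 = 0.55753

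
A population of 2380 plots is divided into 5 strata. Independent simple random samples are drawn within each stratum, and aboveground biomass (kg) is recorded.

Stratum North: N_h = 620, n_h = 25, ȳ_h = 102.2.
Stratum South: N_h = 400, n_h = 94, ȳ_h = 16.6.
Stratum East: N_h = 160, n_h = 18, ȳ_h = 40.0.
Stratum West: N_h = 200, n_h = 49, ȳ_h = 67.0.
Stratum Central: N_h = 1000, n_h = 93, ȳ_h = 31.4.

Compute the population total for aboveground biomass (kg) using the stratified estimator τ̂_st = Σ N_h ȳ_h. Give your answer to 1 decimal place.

τ̂_st = Σ N_h ȳ_h = 620·102.2 + 400·16.6 + 160·40.0 + 200·67.0 + 1000·31.4 = 121204.0

τ̂_st ≈ 121204.0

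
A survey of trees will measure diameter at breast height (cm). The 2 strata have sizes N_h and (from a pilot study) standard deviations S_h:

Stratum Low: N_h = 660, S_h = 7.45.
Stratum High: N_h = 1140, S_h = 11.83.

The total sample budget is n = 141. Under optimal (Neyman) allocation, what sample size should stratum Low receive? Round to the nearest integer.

Neyman allocation: n_h = n · N_h S_h / Σ N_i S_i, with n = 141.
  stratum Low: N_h·S_h = 660·7.45 = 4917.00
  stratum High: N_h·S_h = 1140·11.83 = 13486.20
Σ N_h S_h = 18403.20
n for stratum Low = 141·4917.00/18403.20 = 37.673 → 38

38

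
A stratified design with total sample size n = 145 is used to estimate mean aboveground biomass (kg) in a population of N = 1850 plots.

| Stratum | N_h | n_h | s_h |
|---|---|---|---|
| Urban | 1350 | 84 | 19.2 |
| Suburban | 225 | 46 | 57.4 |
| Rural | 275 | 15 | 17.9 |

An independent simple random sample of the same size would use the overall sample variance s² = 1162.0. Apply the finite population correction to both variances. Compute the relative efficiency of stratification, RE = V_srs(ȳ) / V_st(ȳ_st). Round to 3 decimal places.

RE ≈ 2.122

V̂(ȳ_st) = Σ W_h² (1 − n_h/N_h) s_h²/n_h, with W_h = N_h/N and N = 1850:
  stratum Urban: (1350/1850)²·(1 − 84/1350)·19.2²/84 = 2.19153
  stratum Suburban: (225/1850)²·(1 − 46/225)·57.4²/46 = 0.842865
  stratum Rural: (275/1850)²·(1 − 15/275)·17.9²/15 = 0.446249
V_st = 3.48064
V_srs = (1 − 145/1850)·1162.0/145 = 7.38568
Relative efficiency = V_srs / V_st = 7.38568/3.48064 = 2.1219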